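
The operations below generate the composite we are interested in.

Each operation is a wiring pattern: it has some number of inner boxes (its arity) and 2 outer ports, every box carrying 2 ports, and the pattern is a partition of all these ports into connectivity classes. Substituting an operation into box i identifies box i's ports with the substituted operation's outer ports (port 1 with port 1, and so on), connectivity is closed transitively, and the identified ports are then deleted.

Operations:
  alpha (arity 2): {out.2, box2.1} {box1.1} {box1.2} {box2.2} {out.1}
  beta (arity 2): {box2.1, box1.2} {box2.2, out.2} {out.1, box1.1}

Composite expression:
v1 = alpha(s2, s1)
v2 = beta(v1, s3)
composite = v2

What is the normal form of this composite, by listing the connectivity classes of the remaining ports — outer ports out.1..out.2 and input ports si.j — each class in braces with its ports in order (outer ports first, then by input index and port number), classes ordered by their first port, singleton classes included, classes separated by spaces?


{out.1} {out.2, s3.2} {s1.1, s3.1} {s1.2} {s2.1} {s2.2}

After gluing at beta, chains via deleted ports link the s-ports.
composing alpha on (s2, s1), with out.j its own outer ports: {out.1} {out.2, s1.1} {s1.2} {s2.1} {s2.2}
composing beta on (s2, s1, s3), with out.j its own outer ports: {out.1} {out.2, s3.2} {s1.1, s3.1} {s1.2} {s2.1} {s2.2}


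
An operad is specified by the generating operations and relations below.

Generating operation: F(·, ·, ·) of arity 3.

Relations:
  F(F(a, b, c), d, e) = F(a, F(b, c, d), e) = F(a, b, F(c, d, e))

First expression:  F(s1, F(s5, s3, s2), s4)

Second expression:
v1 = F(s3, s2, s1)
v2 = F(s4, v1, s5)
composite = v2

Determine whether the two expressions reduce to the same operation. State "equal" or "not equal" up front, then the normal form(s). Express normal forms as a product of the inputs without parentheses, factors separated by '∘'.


not equal; first: s1 ∘ s5 ∘ s3 ∘ s2 ∘ s4; second: s4 ∘ s3 ∘ s2 ∘ s1 ∘ s5


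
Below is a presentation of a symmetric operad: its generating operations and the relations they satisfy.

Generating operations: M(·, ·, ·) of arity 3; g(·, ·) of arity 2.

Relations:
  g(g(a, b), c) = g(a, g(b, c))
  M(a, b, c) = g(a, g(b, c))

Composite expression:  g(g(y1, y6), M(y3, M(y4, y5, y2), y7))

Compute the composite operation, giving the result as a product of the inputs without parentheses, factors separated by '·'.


y1 · y6 · y3 · y4 · y5 · y2 · y7

All parenthesizations of g agree; list the y-inputs left to right.
g(y1, y6) unparenthesizes to y1 · y6
M(y4, y5, y2) unparenthesizes to y4 · y5 · y2
M(y3, M(y4, y5, y2), y7) unparenthesizes to y3 · y4 · y5 · y2 · y7
g(g(y1, y6), M(y3, M(y4, y5, y2), y7)) unparenthesizes to y1 · y6 · y3 · y4 · y5 · y2 · y7


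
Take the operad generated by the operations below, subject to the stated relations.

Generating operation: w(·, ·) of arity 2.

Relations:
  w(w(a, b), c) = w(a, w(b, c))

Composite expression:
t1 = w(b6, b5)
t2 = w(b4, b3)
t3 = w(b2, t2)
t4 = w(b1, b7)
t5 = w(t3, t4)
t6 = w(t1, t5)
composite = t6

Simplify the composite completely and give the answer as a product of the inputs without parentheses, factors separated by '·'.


b6 · b5 · b2 · b4 · b3 · b1 · b7

The w-tree's shape is irrelevant; the b-reading-order decides.
w(b6, b5) spells out as b6 · b5
w(b4, b3) spells out as b4 · b3
w(b2, w(b4, b3)) spells out as b2 · b4 · b3
w(b1, b7) spells out as b1 · b7
w(w(b2, w(b4, b3)), w(b1, b7)) spells out as b2 · b4 · b3 · b1 · b7
w(w(b6, b5), w(w(b2, w(b4, b3)), w(b1, b7))) spells out as b6 · b5 · b2 · b4 · b3 · b1 · b7


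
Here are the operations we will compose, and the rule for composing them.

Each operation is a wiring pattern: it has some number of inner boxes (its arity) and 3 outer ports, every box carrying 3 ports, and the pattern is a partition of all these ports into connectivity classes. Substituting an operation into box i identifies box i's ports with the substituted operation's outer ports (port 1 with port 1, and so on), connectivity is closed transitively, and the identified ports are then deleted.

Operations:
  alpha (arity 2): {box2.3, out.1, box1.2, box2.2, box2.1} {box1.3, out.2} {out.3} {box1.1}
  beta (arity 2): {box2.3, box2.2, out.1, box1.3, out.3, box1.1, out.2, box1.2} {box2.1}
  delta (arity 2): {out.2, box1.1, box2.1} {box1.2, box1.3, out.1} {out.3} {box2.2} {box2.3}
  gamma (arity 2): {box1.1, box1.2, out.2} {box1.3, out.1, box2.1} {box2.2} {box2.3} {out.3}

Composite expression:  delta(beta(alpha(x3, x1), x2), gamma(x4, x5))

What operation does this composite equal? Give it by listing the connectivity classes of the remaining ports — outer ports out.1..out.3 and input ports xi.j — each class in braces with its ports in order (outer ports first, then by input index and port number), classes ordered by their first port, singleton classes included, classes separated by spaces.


{out.1, out.2, x1.1, x1.2, x1.3, x2.2, x2.3, x3.2, x3.3, x4.3, x5.1} {out.3} {x2.1} {x3.1} {x4.1, x4.2} {x5.2} {x5.3}

Substituting into delta glues patterns; closure does the rest.
after alpha, the pattern on (x3, x1) reads {out.1, x1.1, x1.2, x1.3, x3.2} {out.2, x3.3} {out.3} {x3.1} (out.j = its outer ports)
after beta, the pattern on (x3, x1, x2) reads {out.1, out.2, out.3, x1.1, x1.2, x1.3, x2.2, x2.3, x3.2, x3.3} {x2.1} {x3.1} (out.j = its outer ports)
after gamma, the pattern on (x4, x5) reads {out.1, x4.3, x5.1} {out.2, x4.1, x4.2} {out.3} {x5.2} {x5.3} (out.j = its outer ports)
after delta, the pattern on (x3, x1, x2, x4, x5) reads {out.1, out.2, x1.1, x1.2, x1.3, x2.2, x2.3, x3.2, x3.3, x4.3, x5.1} {out.3} {x2.1} {x3.1} {x4.1, x4.2} {x5.2} {x5.3} (out.j = its outer ports)


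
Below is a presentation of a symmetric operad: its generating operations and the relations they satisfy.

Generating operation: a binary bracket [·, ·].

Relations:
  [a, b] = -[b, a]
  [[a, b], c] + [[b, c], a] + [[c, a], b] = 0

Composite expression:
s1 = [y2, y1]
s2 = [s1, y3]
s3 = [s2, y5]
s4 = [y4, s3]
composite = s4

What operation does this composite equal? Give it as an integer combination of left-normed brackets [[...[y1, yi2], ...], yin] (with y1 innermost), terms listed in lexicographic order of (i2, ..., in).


[[[[y1, y2], y3], y5], y4]


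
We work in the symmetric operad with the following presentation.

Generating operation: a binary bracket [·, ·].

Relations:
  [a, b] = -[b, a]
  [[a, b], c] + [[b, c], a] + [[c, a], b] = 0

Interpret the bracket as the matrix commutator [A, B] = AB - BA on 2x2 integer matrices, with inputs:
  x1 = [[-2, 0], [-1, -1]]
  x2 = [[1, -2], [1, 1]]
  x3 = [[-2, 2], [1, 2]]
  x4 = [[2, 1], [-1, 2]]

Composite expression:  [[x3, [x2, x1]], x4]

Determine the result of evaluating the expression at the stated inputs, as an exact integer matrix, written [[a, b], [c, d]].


[[0, 0], [0, 0]]

[x2, x1] = [[2, -2], [-1, -2]]
[x3, [x2, x1]] = [[0, 0], [0, 0]]
[[x3, [x2, x1]], x4] = [[0, 0], [0, 0]]


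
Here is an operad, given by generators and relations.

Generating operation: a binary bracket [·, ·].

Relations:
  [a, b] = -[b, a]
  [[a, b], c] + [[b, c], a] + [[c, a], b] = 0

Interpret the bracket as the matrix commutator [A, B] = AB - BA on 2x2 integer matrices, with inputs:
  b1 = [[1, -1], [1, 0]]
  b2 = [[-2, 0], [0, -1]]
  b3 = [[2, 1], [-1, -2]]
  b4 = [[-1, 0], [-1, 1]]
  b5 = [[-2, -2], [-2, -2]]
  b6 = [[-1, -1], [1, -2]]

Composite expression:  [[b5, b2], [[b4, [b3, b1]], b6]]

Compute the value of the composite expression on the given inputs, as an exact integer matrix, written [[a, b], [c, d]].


[[0, 0], [0, 0]]

[b5, b2] = [[0, -2], [2, 0]]
[b3, b1] = [[0, -5], [-5, 0]]
[b4, [b3, b1]] = [[-5, 10], [-10, 5]]
[[b4, [b3, b1]], b6] = [[0, 0], [0, 0]]
[[b5, b2], [[b4, [b3, b1]], b6]] = [[0, 0], [0, 0]]


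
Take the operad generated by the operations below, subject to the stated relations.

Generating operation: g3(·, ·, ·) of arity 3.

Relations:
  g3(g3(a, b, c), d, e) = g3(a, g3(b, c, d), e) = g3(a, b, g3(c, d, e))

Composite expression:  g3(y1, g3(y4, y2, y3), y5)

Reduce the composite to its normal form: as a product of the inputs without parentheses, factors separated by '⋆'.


Associativity of g3 dissolves the nesting; only the y-input order survives.
g3(y4, y2, y3) unparenthesizes to y4 ⋆ y2 ⋆ y3
g3(y1, g3(y4, y2, y3), y5) unparenthesizes to y1 ⋆ y4 ⋆ y2 ⋆ y3 ⋆ y5

y1 ⋆ y4 ⋆ y2 ⋆ y3 ⋆ y5


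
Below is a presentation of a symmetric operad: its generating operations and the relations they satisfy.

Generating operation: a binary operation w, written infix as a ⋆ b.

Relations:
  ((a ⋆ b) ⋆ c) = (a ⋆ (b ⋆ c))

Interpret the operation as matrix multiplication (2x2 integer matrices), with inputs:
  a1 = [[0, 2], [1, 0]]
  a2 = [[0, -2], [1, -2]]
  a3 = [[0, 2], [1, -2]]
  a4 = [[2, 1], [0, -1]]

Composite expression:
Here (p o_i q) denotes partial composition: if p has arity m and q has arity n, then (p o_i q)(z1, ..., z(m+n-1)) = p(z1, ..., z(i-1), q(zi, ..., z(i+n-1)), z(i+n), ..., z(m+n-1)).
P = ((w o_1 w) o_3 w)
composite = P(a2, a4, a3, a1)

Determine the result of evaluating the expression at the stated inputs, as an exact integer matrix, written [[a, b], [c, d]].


(a2 ⋆ a4) = [[0, 2], [2, 3]]
(a3 ⋆ a1) = [[2, 0], [-2, 2]]
((a2 ⋆ a4) ⋆ (a3 ⋆ a1)) = [[-4, 4], [-2, 6]]

[[-4, 4], [-2, 6]]


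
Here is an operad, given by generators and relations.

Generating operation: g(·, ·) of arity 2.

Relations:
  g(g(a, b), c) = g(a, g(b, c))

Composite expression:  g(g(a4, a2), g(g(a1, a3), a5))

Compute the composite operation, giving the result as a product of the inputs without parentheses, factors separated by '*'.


a4 * a2 * a1 * a3 * a5

All parenthesizations of g agree; list the a-inputs left to right.
g(a4, a2) collapses to a4 * a2
g(a1, a3) collapses to a1 * a3
g(g(a1, a3), a5) collapses to a1 * a3 * a5
g(g(a4, a2), g(g(a1, a3), a5)) collapses to a4 * a2 * a1 * a3 * a5


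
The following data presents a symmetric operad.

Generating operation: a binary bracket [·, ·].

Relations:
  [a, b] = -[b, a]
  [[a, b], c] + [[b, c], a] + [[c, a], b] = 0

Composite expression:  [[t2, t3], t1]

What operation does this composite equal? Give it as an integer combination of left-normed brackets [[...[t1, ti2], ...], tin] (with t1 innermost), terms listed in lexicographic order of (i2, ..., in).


-[[t1, t2], t3] + [[t1, t3], t2]


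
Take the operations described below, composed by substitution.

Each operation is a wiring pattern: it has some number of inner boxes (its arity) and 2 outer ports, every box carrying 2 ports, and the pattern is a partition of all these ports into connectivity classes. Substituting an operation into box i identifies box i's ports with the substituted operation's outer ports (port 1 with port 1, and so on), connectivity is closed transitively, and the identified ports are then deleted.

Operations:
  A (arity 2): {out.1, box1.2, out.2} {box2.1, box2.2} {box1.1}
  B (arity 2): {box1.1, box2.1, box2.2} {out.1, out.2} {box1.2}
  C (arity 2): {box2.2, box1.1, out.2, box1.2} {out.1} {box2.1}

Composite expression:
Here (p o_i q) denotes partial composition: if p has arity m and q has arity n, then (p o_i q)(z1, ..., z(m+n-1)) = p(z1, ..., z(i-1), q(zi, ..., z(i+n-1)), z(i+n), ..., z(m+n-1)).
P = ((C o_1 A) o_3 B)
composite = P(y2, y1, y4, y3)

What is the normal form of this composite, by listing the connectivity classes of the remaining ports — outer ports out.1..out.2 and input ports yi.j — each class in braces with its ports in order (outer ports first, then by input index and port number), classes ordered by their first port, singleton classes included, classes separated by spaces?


Substituting into C glues patterns; closure does the rest.
A over (y2, y1) gives {out.1, out.2, y2.2} {y1.1, y1.2} {y2.1}, out.j being that stage's outer ports
B over (y4, y3) gives {out.1, out.2} {y3.1, y3.2, y4.1} {y4.2}, out.j being that stage's outer ports
C over (y2, y1, y4, y3) gives {out.1} {out.2, y2.2} {y1.1, y1.2} {y2.1} {y3.1, y3.2, y4.1} {y4.2}, out.j being that stage's outer ports

{out.1} {out.2, y2.2} {y1.1, y1.2} {y2.1} {y3.1, y3.2, y4.1} {y4.2}


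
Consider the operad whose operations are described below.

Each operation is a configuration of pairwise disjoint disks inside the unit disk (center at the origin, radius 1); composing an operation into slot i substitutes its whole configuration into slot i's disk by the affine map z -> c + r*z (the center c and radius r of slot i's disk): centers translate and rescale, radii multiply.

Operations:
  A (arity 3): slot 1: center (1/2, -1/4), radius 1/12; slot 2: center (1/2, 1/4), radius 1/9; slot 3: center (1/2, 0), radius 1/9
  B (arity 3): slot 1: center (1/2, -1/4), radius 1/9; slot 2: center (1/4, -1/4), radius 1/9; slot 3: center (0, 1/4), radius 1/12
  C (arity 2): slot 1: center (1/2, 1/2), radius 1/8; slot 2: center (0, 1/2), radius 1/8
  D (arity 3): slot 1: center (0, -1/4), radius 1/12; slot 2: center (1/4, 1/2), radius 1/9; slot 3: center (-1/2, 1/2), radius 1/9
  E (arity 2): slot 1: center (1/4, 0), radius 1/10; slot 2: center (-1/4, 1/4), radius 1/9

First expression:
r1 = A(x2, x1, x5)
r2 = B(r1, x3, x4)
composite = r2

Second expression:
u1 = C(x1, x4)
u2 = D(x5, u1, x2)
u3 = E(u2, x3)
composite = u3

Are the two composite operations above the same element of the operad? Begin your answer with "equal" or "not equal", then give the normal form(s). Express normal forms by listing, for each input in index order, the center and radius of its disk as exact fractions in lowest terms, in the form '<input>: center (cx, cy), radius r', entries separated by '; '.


not equal; the first gives x1: center (5/9, -2/9), radius 1/81; x2: center (5/9, -5/18), radius 1/108; x3: center (1/4, -1/4), radius 1/9; x4: center (0, 1/4), radius 1/12; x5: center (5/9, -1/4), radius 1/81 and the second x1: center (101/360, 1/18), radius 1/720; x2: center (1/5, 1/20), radius 1/90; x3: center (-1/4, 1/4), radius 1/9; x4: center (11/40, 1/18), radius 1/720; x5: center (1/4, -1/40), radius 1/120


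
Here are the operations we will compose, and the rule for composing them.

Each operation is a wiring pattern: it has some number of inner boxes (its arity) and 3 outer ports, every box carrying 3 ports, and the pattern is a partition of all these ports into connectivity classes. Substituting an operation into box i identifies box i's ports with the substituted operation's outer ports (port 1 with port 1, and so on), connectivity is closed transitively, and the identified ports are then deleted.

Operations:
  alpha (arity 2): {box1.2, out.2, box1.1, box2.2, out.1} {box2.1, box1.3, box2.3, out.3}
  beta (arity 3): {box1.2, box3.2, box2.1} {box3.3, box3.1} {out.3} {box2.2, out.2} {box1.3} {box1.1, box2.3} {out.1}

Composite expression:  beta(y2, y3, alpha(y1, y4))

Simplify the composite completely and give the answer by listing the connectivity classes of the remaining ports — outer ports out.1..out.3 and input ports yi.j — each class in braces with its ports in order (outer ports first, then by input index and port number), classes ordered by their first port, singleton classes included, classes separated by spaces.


Two ports join when wires chain via beta-identified ports.
stage alpha: inputs (y1, y4), connectivity {out.1, out.2, y1.1, y1.2, y4.2} {out.3, y1.3, y4.1, y4.3}, out.j its boundary
stage beta: inputs (y2, y3, y1, y4), connectivity {out.1} {out.2, y3.2} {out.3} {y1.1, y1.2, y1.3, y2.2, y3.1, y4.1, y4.2, y4.3} {y2.1, y3.3} {y2.3}, out.j its boundary

{out.1} {out.2, y3.2} {out.3} {y1.1, y1.2, y1.3, y2.2, y3.1, y4.1, y4.2, y4.3} {y2.1, y3.3} {y2.3}


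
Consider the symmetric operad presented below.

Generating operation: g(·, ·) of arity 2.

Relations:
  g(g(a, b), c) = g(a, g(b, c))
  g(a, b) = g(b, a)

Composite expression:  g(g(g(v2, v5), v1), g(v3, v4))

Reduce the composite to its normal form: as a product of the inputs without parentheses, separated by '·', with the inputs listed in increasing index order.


Both nesting and order wash out for g; what remains is which v's occur.
g(v2, v5) unparenthesizes to v2 · v5
g(g(v2, v5), v1) unparenthesizes to v2 · v5 · v1
g(v3, v4) unparenthesizes to v3 · v4
g(g(g(v2, v5), v1), g(v3, v4)) unparenthesizes to v2 · v5 · v1 · v3 · v4
commutativity sorts the factors: v1 · v2 · v3 · v4 · v5

v1 · v2 · v3 · v4 · v5


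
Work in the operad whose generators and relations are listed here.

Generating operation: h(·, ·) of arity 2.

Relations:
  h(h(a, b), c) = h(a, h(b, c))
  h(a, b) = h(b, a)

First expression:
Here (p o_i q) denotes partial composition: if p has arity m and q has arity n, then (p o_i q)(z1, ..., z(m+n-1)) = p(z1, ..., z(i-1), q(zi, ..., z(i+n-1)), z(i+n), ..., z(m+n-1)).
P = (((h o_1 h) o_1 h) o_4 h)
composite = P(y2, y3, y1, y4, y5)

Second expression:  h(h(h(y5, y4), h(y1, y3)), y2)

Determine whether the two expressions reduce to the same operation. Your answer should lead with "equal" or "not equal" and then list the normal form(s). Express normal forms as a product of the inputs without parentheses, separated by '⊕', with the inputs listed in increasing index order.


equal; both compose to y1 ⊕ y2 ⊕ y3 ⊕ y4 ⊕ y5

The first composite normalizes to y1 ⊕ y2 ⊕ y3 ⊕ y4 ⊕ y5
The second composite normalizes to y1 ⊕ y2 ⊕ y3 ⊕ y4 ⊕ y5
One common form — equal.


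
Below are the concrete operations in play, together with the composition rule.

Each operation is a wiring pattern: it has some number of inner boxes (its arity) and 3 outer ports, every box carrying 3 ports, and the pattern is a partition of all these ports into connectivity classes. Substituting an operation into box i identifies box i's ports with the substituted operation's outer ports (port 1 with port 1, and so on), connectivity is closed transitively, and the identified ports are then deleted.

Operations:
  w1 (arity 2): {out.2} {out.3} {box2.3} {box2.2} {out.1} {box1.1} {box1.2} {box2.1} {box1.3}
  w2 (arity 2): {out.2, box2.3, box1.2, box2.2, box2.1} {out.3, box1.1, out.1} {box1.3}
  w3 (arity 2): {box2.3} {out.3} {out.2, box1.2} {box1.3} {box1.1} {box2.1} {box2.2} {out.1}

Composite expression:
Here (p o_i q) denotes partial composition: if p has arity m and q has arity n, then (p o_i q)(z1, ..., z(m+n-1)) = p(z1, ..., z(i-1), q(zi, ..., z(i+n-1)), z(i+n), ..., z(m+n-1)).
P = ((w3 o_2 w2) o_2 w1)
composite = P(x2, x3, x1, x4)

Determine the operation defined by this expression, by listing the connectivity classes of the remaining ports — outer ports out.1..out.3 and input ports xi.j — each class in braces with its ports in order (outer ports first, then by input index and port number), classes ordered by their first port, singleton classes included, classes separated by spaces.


Reachability decides: close wires over w3-identified ports.
composing w1 on (x3, x1), with out.j its own outer ports: {out.1} {out.2} {out.3} {x1.1} {x1.2} {x1.3} {x3.1} {x3.2} {x3.3}
composing w2 on (x3, x1, x4), with out.j its own outer ports: {out.1, out.3} {out.2, x4.1, x4.2, x4.3} {x1.1} {x1.2} {x1.3} {x3.1} {x3.2} {x3.3}
composing w3 on (x2, x3, x1, x4), with out.j its own outer ports: {out.1} {out.2, x2.2} {out.3} {x1.1} {x1.2} {x1.3} {x2.1} {x2.3} {x3.1} {x3.2} {x3.3} {x4.1, x4.2, x4.3}

{out.1} {out.2, x2.2} {out.3} {x1.1} {x1.2} {x1.3} {x2.1} {x2.3} {x3.1} {x3.2} {x3.3} {x4.1, x4.2, x4.3}


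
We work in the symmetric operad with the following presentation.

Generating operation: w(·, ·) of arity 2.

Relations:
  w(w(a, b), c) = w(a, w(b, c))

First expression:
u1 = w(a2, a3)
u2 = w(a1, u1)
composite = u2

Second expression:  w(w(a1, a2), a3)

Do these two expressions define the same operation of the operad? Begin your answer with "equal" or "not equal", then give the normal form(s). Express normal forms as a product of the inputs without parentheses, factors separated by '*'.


equal; the common form is a1 * a2 * a3

The first composite normalizes to a1 * a2 * a3
The second composite normalizes to a1 * a2 * a3
Identical normal forms: equal.


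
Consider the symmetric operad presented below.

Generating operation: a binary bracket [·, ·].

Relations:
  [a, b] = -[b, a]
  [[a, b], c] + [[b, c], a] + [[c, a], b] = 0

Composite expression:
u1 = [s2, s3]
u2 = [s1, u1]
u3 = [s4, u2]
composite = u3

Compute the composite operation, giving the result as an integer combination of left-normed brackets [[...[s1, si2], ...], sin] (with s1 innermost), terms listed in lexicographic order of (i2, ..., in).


-[[[s1, s2], s3], s4] + [[[s1, s3], s2], s4]

A multilinear Lie element is pinned by s1-initial words (s1 innermost).
Composite bracket: [s4, [s1, [s2, s3]]]
The bracket unfolds into 8 signed words via [a, b] = ab - ba (2^3 = 8).
The s1-initial words carry the normal form:
  s1s2s3s4 appears with sign -1, giving the term -[[[s1, s2], s3], s4]
  s1s3s2s4 appears with sign +1, giving the term +[[[s1, s3], s2], s4]


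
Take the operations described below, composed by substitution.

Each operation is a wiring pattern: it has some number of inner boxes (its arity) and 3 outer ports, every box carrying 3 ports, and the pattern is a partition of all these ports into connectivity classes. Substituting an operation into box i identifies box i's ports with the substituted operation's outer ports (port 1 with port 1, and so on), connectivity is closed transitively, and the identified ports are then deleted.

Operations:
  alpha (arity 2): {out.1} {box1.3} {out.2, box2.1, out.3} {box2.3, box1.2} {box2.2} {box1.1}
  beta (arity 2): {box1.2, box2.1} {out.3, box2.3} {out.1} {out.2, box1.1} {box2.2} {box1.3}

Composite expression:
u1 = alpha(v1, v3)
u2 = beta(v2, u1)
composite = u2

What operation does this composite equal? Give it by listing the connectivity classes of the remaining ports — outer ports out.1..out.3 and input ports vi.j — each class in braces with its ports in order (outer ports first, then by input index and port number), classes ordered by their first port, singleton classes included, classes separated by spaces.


Connectivity passes through glued beta-boundaries; trace each wire chain.
after alpha, the pattern on (v1, v3) reads {out.1} {out.2, out.3, v3.1} {v1.1} {v1.2, v3.3} {v1.3} {v3.2} (out.j = its outer ports)
after beta, the pattern on (v2, v1, v3) reads {out.1} {out.2, v2.1} {out.3, v3.1} {v1.1} {v1.2, v3.3} {v1.3} {v2.2} {v2.3} {v3.2} (out.j = its outer ports)

{out.1} {out.2, v2.1} {out.3, v3.1} {v1.1} {v1.2, v3.3} {v1.3} {v2.2} {v2.3} {v3.2}


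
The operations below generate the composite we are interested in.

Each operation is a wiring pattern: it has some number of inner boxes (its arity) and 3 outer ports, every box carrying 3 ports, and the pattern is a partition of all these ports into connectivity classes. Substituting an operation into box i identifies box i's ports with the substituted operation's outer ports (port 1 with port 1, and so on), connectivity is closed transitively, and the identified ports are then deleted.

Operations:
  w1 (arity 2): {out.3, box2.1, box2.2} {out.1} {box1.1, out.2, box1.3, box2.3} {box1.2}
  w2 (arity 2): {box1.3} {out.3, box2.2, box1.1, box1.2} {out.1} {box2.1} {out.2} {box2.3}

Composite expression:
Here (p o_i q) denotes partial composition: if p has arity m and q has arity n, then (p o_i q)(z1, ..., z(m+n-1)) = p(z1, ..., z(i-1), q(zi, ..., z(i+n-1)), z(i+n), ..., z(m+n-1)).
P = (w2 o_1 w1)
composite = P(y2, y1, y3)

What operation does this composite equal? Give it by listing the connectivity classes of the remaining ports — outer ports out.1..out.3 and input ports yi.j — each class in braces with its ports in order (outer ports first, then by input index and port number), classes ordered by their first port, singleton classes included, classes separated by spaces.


{out.1} {out.2} {out.3, y1.3, y2.1, y2.3, y3.2} {y1.1, y1.2} {y2.2} {y3.1} {y3.3}

Substituting into w2 glues patterns; closure does the rest.
after w1, the pattern on (y2, y1) reads {out.1} {out.2, y1.3, y2.1, y2.3} {out.3, y1.1, y1.2} {y2.2} (out.j = its outer ports)
after w2, the pattern on (y2, y1, y3) reads {out.1} {out.2} {out.3, y1.3, y2.1, y2.3, y3.2} {y1.1, y1.2} {y2.2} {y3.1} {y3.3} (out.j = its outer ports)


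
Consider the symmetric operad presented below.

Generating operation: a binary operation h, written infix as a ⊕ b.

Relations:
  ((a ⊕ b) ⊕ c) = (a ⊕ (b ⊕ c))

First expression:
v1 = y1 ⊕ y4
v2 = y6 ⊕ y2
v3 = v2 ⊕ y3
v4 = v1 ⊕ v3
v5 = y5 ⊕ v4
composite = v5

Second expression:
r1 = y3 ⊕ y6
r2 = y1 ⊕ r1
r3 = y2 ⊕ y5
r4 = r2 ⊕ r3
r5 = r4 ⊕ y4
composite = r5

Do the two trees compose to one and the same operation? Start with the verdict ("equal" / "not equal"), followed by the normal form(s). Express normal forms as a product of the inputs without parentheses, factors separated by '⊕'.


The first expression reduces to y5 ⊕ y1 ⊕ y4 ⊕ y6 ⊕ y2 ⊕ y3
The second expression reduces to y1 ⊕ y3 ⊕ y6 ⊕ y2 ⊕ y5 ⊕ y4
The forms do not match — not equal.

not equal: they reduce to y5 ⊕ y1 ⊕ y4 ⊕ y6 ⊕ y2 ⊕ y3 and y1 ⊕ y3 ⊕ y6 ⊕ y2 ⊕ y5 ⊕ y4


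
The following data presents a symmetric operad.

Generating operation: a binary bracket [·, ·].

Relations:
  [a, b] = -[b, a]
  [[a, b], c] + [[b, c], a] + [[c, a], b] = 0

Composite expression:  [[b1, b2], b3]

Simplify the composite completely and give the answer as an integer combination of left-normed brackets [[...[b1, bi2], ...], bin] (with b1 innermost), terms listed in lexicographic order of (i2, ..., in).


[[b1, b2], b3]

Skip Jacobi rewriting: expand, keep b1-initial words, read off terms.
Composite bracket: [[b1, b2], b3]
Under [a, b] = ab - ba we get 4 signed associative words (2^2 = 4).
Words beginning with b1 determine it all:
  word b1b2b3 has sign +1, contributing +[[b1, b2], b3]


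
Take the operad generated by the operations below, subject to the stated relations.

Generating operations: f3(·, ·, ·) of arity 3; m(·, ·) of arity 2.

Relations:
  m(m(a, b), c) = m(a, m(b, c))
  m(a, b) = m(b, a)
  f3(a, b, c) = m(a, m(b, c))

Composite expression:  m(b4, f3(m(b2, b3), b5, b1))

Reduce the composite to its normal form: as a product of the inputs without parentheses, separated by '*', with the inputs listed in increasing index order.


b1 * b2 * b3 * b4 * b5

Any arrangement under m is one operation, so sort the b-inputs.
m(b2, b3) linearizes to b2 * b3
f3(m(b2, b3), b5, b1) linearizes to b2 * b3 * b5 * b1
m(b4, f3(m(b2, b3), b5, b1)) linearizes to b4 * b2 * b3 * b5 * b1
putting the inputs in ascending order: b1 * b2 * b3 * b4 * b5


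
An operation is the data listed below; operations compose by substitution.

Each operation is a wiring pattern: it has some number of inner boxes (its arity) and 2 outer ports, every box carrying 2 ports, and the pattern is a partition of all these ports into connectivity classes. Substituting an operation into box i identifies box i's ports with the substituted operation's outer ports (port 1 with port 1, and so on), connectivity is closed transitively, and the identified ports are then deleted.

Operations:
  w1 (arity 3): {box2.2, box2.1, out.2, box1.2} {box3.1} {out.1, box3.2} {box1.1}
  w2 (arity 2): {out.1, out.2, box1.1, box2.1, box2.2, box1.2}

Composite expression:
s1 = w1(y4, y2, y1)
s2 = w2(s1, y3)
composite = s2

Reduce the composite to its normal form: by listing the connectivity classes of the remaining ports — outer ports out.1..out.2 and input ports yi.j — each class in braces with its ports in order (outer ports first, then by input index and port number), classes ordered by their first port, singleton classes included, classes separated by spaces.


After gluing at w2, chains via deleted ports link the y-ports.
through w1, on inputs (y4, y2, y1): {out.1, y1.2} {out.2, y2.1, y2.2, y4.2} {y1.1} {y4.1} (out.j = stage outer ports)
through w2, on inputs (y4, y2, y1, y3): {out.1, out.2, y1.2, y2.1, y2.2, y3.1, y3.2, y4.2} {y1.1} {y4.1} (out.j = stage outer ports)

{out.1, out.2, y1.2, y2.1, y2.2, y3.1, y3.2, y4.2} {y1.1} {y4.1}


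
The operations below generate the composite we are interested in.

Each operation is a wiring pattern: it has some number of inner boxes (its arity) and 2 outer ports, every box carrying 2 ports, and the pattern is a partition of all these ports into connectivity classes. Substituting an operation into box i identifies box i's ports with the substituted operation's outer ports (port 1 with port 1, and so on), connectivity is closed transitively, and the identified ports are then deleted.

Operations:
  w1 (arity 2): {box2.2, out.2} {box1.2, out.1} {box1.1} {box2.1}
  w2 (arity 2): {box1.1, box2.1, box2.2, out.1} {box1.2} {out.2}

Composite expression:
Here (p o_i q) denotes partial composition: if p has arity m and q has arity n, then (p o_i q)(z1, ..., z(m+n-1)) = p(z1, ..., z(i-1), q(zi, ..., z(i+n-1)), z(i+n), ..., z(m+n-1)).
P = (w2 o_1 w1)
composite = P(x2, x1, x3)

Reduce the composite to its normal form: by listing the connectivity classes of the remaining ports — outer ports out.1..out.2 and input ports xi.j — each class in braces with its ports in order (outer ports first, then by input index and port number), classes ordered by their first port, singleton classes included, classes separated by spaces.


Substituting into w2 glues patterns; closure does the rest.
w1 over (x2, x1) gives {out.1, x2.2} {out.2, x1.2} {x1.1} {x2.1}, out.j being that stage's outer ports
w2 over (x2, x1, x3) gives {out.1, x2.2, x3.1, x3.2} {out.2} {x1.1} {x1.2} {x2.1}, out.j being that stage's outer ports

{out.1, x2.2, x3.1, x3.2} {out.2} {x1.1} {x1.2} {x2.1}


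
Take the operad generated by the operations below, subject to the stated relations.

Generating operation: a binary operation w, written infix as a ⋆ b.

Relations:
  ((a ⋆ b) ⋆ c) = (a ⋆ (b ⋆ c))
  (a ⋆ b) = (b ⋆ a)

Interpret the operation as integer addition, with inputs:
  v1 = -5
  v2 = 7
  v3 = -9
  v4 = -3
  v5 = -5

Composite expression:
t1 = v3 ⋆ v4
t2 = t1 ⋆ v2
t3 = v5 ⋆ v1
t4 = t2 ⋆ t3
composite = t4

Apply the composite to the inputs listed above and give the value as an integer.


(v3 ⋆ v4) = -12
((v3 ⋆ v4) ⋆ v2) = -5
(v5 ⋆ v1) = -10
(((v3 ⋆ v4) ⋆ v2) ⋆ (v5 ⋆ v1)) = -15

-15


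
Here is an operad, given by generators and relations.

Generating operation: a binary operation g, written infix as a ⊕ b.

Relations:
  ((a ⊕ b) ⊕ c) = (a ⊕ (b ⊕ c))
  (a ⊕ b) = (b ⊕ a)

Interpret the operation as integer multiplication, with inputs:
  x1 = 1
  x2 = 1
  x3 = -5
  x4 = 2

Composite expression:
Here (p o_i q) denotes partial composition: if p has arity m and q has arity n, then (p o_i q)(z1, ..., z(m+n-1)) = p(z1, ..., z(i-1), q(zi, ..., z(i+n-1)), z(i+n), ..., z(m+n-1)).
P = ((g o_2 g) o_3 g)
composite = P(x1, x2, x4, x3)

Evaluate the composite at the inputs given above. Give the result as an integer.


-10

(x4 ⊕ x3) = -10
(x2 ⊕ (x4 ⊕ x3)) = -10
(x1 ⊕ (x2 ⊕ (x4 ⊕ x3))) = -10


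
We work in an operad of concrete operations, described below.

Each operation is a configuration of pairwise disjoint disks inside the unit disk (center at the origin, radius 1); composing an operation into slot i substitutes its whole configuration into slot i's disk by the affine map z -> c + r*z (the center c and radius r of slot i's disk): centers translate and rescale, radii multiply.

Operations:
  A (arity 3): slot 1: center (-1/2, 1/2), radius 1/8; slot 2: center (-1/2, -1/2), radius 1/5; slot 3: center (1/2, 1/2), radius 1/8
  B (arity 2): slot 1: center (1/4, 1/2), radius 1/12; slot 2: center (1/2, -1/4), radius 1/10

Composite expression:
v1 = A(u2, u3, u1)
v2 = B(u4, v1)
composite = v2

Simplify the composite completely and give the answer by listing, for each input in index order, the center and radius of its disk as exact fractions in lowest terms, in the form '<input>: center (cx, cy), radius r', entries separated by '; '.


Affine substitution under B: radii multiply and u-centers shift.
for u4, the 1-step affine chain lands on center (1/4, 1/2), radius 1/12
for u2, the 2-step affine chain lands on center (9/20, -1/5), radius 1/80
for u3, the 2-step affine chain lands on center (9/20, -3/10), radius 1/50
for u1, the 2-step affine chain lands on center (11/20, -1/5), radius 1/80

u1: center (11/20, -1/5), radius 1/80; u2: center (9/20, -1/5), radius 1/80; u3: center (9/20, -3/10), radius 1/50; u4: center (1/4, 1/2), radius 1/12


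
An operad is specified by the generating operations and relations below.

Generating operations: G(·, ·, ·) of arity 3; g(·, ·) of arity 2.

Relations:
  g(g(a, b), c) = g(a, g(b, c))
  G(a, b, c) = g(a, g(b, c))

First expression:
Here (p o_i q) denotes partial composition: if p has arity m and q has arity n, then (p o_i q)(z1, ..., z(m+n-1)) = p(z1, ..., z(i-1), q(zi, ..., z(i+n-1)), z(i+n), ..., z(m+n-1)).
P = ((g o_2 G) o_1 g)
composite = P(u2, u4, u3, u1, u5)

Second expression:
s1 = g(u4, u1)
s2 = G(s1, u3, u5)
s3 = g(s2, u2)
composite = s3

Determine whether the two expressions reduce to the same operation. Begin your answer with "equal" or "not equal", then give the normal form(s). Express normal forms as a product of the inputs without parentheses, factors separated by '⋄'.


not equal: they reduce to u2 ⋄ u4 ⋄ u3 ⋄ u1 ⋄ u5 and u4 ⋄ u1 ⋄ u3 ⋄ u5 ⋄ u2

The first expression reduces to u2 ⋄ u4 ⋄ u3 ⋄ u1 ⋄ u5
The second expression reduces to u4 ⋄ u1 ⋄ u3 ⋄ u5 ⋄ u2
The forms do not match — not equal.


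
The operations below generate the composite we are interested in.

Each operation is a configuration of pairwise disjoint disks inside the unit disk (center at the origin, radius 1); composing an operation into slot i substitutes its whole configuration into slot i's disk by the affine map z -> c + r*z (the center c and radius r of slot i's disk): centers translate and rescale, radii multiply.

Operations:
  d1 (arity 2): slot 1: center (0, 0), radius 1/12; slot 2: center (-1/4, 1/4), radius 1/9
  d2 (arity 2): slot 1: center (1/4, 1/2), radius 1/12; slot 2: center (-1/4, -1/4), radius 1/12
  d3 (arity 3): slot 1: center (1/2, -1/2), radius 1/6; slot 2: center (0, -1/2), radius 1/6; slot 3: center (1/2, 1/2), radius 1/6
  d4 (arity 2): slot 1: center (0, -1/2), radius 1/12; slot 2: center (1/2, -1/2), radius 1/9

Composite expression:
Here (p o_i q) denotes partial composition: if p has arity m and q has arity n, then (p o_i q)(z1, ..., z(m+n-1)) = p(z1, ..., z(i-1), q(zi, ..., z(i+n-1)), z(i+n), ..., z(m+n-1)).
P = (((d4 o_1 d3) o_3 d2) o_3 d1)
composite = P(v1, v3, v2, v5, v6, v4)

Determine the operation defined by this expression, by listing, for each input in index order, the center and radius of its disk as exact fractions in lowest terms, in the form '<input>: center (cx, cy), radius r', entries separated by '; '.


v1: center (1/24, -13/24), radius 1/72; v2: center (13/288, -65/144), radius 1/10368; v3: center (0, -13/24), radius 1/72; v4: center (1/2, -1/2), radius 1/9; v5: center (155/3456, -1559/3456), radius 1/7776; v6: center (11/288, -133/288), radius 1/864

Each v-disk chains the slot maps above it in d4; radii multiply.
v1 passes through 2 substitutions, ending at center (1/24, -13/24), radius 1/72
v3 passes through 2 substitutions, ending at center (0, -13/24), radius 1/72
v2 passes through 4 substitutions, ending at center (13/288, -65/144), radius 1/10368
v5 passes through 4 substitutions, ending at center (155/3456, -1559/3456), radius 1/7776
v6 passes through 3 substitutions, ending at center (11/288, -133/288), radius 1/864
v4 passes through 1 substitution, ending at center (1/2, -1/2), radius 1/9


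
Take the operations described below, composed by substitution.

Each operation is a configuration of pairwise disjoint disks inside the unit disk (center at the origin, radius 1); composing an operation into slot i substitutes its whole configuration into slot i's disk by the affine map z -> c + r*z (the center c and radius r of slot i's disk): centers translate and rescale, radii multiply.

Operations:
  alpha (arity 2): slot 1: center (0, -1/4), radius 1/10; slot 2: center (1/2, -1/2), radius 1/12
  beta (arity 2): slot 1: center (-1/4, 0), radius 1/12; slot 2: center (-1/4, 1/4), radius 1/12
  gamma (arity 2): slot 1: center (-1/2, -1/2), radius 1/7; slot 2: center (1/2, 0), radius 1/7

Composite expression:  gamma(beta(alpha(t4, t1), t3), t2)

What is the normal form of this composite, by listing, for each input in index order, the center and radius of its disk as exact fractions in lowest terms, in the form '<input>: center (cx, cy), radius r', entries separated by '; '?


t1: center (-89/168, -85/168), radius 1/1008; t2: center (1/2, 0), radius 1/7; t3: center (-15/28, -13/28), radius 1/84; t4: center (-15/28, -169/336), radius 1/840


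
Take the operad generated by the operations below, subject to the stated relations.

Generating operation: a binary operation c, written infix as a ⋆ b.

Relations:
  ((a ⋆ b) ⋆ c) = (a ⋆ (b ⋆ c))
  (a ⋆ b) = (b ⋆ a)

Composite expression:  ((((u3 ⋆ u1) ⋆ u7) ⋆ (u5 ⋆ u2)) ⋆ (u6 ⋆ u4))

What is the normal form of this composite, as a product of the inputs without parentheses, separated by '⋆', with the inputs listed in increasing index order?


u1 ⋆ u2 ⋆ u3 ⋆ u4 ⋆ u5 ⋆ u6 ⋆ u7

Shape and order are irrelevant to c; the u-input set decides.
(u3 ⋆ u1) collapses to u3 ⋆ u1
((u3 ⋆ u1) ⋆ u7) collapses to u3 ⋆ u1 ⋆ u7
(u5 ⋆ u2) collapses to u5 ⋆ u2
(((u3 ⋆ u1) ⋆ u7) ⋆ (u5 ⋆ u2)) collapses to u3 ⋆ u1 ⋆ u7 ⋆ u5 ⋆ u2
(u6 ⋆ u4) collapses to u6 ⋆ u4
((((u3 ⋆ u1) ⋆ u7) ⋆ (u5 ⋆ u2)) ⋆ (u6 ⋆ u4)) collapses to u3 ⋆ u1 ⋆ u7 ⋆ u5 ⋆ u2 ⋆ u6 ⋆ u4
reordering the factors by index: u1 ⋆ u2 ⋆ u3 ⋆ u4 ⋆ u5 ⋆ u6 ⋆ u7


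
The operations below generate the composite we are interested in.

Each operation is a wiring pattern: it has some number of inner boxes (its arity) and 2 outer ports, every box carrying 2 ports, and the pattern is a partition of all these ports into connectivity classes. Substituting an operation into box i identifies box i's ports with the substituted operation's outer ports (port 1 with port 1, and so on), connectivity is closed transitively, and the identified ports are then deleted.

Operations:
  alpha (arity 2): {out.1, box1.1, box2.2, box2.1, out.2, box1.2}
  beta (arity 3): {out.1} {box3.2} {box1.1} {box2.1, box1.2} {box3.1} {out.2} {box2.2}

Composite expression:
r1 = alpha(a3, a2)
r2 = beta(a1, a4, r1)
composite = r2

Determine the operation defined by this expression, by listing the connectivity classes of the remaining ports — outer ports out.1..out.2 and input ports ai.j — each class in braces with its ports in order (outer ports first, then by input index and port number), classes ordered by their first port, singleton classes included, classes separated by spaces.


Treat the ports identified at beta as solder joints: merge, then drop.
the subtree at alpha composes to {out.1, out.2, a2.1, a2.2, a3.1, a3.2} on (a3, a2); out.j = own outer ports
the subtree at beta composes to {out.1} {out.2} {a1.1} {a1.2, a4.1} {a2.1, a2.2, a3.1, a3.2} {a4.2} on (a1, a4, a3, a2); out.j = own outer ports

{out.1} {out.2} {a1.1} {a1.2, a4.1} {a2.1, a2.2, a3.1, a3.2} {a4.2}


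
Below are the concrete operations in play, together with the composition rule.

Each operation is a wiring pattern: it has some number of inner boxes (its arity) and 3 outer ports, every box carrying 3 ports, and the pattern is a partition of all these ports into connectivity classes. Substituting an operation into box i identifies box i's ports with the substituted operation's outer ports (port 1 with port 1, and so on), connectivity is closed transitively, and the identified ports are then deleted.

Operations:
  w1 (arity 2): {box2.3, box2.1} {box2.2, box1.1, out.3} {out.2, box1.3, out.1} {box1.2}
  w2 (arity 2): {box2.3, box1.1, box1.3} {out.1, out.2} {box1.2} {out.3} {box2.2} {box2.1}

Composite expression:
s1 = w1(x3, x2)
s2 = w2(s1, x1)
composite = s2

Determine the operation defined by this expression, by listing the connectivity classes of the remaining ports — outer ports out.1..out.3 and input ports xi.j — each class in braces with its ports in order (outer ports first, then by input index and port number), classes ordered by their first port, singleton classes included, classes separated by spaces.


{out.1, out.2} {out.3} {x1.1} {x1.2} {x1.3, x2.2, x3.1, x3.3} {x2.1, x2.3} {x3.2}
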